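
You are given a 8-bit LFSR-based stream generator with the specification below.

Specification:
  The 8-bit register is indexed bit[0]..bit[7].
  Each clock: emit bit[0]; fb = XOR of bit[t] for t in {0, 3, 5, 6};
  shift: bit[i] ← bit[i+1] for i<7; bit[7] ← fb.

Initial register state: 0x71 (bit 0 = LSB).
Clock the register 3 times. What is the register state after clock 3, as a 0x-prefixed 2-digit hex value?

0x2E

reg_0 = 0x71
clock 1: out=1, reg = 0xB8
clock 2: out=0, reg = 0x5C
clock 3: out=0, reg = 0x2E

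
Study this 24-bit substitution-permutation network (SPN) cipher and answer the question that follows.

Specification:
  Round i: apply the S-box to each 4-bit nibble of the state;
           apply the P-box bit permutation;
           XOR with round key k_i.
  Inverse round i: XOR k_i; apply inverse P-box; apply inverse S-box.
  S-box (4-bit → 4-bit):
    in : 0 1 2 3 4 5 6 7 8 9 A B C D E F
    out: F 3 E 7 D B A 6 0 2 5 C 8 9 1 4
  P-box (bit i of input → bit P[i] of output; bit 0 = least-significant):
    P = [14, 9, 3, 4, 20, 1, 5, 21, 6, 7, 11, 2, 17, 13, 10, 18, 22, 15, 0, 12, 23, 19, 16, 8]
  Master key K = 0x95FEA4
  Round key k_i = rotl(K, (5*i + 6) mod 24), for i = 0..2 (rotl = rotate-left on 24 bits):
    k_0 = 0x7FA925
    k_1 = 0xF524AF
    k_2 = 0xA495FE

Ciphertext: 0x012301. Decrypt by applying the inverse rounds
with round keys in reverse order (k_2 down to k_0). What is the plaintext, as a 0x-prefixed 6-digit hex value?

s_0 = ciphertext = 0x012301
s_1 = InvRound(s_0, k_2) = 0xA22522
s_2 = InvRound(s_1, k_1) = 0xBAD6EF
s_3 = InvRound(s_2, k_0) = 0x4D2393

0x4D2393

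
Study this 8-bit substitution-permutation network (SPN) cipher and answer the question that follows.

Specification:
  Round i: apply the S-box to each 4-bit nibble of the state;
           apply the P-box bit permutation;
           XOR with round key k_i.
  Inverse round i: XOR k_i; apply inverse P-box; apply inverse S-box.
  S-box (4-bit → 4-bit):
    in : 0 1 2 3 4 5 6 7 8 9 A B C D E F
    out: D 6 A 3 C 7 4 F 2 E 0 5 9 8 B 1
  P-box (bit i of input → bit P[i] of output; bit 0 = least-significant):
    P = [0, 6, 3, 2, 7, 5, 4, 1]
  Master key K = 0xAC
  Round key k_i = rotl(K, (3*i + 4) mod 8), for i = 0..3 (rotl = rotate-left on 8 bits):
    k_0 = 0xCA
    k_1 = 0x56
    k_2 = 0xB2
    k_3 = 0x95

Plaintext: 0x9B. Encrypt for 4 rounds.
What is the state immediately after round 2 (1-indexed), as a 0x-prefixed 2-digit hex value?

0x9E

s_0 = plaintext = 0x9B
s_1 = Round(s_0, k_0) = 0xF1
s_2 = Round(s_1, k_1) = 0x9E
s_3 = Round(s_2, k_2) = 0xC5
s_4 = Round(s_3, k_3) = 0x5E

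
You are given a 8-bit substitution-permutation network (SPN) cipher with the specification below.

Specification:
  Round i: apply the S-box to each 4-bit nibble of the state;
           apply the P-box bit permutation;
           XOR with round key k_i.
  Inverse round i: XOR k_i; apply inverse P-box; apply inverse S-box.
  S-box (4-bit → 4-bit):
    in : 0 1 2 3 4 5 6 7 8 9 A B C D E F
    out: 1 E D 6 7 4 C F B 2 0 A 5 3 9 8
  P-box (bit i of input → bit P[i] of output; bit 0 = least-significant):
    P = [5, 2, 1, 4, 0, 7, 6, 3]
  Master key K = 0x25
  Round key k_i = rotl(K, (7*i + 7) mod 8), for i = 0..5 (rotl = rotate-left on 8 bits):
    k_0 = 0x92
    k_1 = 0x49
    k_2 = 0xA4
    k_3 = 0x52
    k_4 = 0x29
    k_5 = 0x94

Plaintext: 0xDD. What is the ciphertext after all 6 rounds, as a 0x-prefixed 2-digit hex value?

s_0 = plaintext = 0xDD
s_1 = Round(s_0, k_0) = 0x37
s_2 = Round(s_1, k_1) = 0xBF
s_3 = Round(s_2, k_2) = 0x3C
s_4 = Round(s_3, k_3) = 0xB0
s_5 = Round(s_4, k_4) = 0x81
s_6 = Round(s_5, k_5) = 0x0B

0x0B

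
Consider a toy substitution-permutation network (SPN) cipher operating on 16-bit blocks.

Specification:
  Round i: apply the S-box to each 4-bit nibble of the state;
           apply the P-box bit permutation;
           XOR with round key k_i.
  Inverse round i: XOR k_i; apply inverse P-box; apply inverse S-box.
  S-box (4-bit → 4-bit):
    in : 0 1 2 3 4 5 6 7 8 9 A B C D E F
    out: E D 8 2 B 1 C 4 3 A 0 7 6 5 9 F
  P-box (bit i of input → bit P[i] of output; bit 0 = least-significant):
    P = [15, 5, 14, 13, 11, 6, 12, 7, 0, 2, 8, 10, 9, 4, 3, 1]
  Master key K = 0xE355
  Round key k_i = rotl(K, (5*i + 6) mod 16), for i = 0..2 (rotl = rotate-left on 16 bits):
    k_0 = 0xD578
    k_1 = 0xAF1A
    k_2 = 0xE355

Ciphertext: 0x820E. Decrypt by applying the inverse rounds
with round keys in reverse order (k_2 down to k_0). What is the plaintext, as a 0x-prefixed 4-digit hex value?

0xB99A

s_0 = ciphertext = 0x820E
s_1 = InvRound(s_0, k_2) = 0x0D36
s_2 = InvRound(s_1, k_1) = 0xD3A4
s_3 = InvRound(s_2, k_0) = 0xB99A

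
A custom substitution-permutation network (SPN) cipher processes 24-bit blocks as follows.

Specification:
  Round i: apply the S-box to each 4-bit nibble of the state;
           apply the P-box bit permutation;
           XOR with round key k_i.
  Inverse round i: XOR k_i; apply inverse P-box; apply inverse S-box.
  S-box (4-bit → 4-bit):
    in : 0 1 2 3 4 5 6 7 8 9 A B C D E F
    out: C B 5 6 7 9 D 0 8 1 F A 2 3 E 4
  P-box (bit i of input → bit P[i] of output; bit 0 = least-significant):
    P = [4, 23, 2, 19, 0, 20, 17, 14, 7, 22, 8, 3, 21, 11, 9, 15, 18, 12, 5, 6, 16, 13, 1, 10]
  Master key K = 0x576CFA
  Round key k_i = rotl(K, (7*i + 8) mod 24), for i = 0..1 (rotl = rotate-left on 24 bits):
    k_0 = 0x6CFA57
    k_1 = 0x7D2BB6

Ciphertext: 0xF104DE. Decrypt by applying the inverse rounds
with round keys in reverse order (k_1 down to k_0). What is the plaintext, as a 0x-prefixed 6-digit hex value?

0x7FEBEE

s_0 = ciphertext = 0xF104DE
s_1 = InvRound(s_0, k_1) = 0xB6307B
s_2 = InvRound(s_1, k_0) = 0x7FEBEE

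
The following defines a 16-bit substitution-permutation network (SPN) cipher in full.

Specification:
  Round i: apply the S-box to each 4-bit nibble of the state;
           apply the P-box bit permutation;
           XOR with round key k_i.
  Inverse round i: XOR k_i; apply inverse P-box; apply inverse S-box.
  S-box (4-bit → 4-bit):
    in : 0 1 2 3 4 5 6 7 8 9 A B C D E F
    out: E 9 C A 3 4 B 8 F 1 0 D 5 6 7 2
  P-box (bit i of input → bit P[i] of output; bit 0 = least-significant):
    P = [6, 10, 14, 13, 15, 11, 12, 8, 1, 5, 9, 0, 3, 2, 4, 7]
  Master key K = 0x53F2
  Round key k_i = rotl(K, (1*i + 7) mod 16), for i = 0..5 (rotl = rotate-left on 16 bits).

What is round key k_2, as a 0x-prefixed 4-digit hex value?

0xE4A7

K = 0x53F2
k_0 = rotl(K, (1*0+7) mod 16) = rotl(K, 7) = 0xF929
k_1 = rotl(K, (1*1+7) mod 16) = rotl(K, 8) = 0xF253
k_2 = rotl(K, (1*2+7) mod 16) = rotl(K, 9) = 0xE4A7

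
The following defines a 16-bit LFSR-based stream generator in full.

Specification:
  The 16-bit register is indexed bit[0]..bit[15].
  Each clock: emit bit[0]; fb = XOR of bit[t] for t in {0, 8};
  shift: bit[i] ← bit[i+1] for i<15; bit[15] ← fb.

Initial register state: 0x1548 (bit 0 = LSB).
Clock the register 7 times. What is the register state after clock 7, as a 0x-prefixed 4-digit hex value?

reg_0 = 0x1548
clock 1: out=0, reg = 0x8AA4
clock 2: out=0, reg = 0x4552
clock 3: out=0, reg = 0xA2A9
clock 4: out=1, reg = 0xD154
clock 5: out=0, reg = 0xE8AA
clock 6: out=0, reg = 0x7455
clock 7: out=1, reg = 0xBA2A

0xBA2A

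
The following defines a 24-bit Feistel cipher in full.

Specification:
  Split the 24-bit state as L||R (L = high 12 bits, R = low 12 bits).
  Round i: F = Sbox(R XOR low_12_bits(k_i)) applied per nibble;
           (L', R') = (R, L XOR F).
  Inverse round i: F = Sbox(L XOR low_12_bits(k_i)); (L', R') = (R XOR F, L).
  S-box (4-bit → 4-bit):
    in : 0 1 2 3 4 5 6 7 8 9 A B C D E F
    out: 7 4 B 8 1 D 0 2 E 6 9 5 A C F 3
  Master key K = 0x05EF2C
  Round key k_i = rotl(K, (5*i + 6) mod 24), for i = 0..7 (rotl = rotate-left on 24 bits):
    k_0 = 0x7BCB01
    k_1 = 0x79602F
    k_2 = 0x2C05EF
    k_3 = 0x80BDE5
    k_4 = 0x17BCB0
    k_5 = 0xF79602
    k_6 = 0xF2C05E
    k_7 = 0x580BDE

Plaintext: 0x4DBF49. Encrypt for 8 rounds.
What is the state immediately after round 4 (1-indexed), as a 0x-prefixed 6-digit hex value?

s_0 = plaintext = 0x4DBF49
s_1 = Round(s_0, k_0) = 0xF495C5
s_2 = Round(s_1, k_1) = 0x5C52B0
s_3 = Round(s_2, k_2) = 0x2B0716
s_4 = Round(s_3, k_3) = 0x716B88
s_5 = Round(s_4, k_4) = 0xB88598
s_6 = Round(s_5, k_5) = 0x5983E1
s_7 = Round(s_6, k_6) = 0x3E1DCB
s_8 = Round(s_7, k_7) = 0xDCB3AC

0x716B88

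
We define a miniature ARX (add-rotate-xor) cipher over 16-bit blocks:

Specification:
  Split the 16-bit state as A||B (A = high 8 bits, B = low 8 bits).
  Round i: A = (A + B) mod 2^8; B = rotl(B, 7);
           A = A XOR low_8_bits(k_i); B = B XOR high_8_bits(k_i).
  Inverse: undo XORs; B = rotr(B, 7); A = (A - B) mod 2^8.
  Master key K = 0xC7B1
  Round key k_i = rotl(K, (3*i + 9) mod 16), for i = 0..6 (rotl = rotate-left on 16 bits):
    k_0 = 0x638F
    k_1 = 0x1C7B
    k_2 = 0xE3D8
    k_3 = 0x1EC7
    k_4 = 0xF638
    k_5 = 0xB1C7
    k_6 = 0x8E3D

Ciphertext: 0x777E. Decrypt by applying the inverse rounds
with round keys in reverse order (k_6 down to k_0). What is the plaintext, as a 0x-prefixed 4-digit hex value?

0x3782

s_0 = ciphertext = 0x777E
s_1 = InvRound(s_0, k_6) = 0x69E1
s_2 = InvRound(s_1, k_5) = 0x0EA0
s_3 = InvRound(s_2, k_4) = 0x8AAC
s_4 = InvRound(s_3, k_3) = 0xE865
s_5 = InvRound(s_4, k_2) = 0x230D
s_6 = InvRound(s_5, k_1) = 0x3622
s_7 = InvRound(s_6, k_0) = 0x3782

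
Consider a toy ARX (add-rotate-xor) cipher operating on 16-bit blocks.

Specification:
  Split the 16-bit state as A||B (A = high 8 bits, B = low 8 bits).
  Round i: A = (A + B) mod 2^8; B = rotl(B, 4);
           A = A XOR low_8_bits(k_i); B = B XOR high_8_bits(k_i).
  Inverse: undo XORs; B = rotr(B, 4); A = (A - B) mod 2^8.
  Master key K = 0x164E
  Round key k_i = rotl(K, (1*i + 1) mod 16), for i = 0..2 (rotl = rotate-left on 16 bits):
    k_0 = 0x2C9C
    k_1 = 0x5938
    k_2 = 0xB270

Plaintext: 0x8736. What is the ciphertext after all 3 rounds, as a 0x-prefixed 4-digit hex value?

s_0 = plaintext = 0x8736
s_1 = Round(s_0, k_0) = 0x214F
s_2 = Round(s_1, k_1) = 0x48AD
s_3 = Round(s_2, k_2) = 0x8568

0x8568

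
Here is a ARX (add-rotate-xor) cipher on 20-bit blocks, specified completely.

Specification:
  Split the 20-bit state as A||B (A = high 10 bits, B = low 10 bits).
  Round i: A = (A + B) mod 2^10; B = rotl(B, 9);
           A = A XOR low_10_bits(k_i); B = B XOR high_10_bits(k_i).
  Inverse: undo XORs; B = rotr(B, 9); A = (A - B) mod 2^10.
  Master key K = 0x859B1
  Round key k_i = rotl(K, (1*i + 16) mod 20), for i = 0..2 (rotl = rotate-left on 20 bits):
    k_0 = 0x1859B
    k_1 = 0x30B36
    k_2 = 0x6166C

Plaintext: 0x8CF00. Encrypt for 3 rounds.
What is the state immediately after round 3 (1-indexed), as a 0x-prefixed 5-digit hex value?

s_0 = plaintext = 0x8CF00
s_1 = Round(s_0, k_0) = 0x2A1E1
s_2 = Round(s_1, k_1) = 0x6FE32
s_3 = Round(s_2, k_2) = 0x6749C

0x6749C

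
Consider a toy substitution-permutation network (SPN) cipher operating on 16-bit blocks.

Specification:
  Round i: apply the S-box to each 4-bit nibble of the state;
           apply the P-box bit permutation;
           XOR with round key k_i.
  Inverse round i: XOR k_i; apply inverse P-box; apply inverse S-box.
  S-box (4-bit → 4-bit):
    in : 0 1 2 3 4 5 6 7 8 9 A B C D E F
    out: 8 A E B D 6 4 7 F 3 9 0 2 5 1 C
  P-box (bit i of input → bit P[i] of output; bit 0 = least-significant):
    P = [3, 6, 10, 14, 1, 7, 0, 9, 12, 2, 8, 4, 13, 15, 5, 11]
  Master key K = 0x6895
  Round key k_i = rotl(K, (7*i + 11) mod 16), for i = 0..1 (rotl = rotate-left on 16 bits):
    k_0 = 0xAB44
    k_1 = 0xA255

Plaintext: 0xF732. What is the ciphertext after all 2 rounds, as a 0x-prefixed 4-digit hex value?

s_0 = plaintext = 0xF732
s_1 = Round(s_0, k_0) = 0xF4A2
s_2 = Round(s_1, k_1) = 0xFD27

0xFD27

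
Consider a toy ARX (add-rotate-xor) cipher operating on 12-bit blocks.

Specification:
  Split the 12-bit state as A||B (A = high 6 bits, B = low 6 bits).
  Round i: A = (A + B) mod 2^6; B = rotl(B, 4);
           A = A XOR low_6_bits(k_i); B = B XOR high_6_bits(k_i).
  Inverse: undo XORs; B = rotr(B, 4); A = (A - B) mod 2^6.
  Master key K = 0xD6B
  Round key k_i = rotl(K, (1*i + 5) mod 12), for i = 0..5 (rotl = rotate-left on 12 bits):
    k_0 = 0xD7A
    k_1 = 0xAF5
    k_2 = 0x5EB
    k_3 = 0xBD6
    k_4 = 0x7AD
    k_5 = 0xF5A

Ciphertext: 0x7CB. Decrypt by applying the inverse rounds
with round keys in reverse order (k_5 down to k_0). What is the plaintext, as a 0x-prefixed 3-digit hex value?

0x015

s_0 = ciphertext = 0x7CB
s_1 = InvRound(s_0, k_5) = 0xA9B
s_2 = InvRound(s_1, k_4) = 0xCD4
s_3 = InvRound(s_2, k_3) = 0xDAF
s_4 = InvRound(s_3, k_2) = 0xEA3
s_5 = InvRound(s_4, k_1) = 0xBE0
s_6 = InvRound(s_5, k_0) = 0x015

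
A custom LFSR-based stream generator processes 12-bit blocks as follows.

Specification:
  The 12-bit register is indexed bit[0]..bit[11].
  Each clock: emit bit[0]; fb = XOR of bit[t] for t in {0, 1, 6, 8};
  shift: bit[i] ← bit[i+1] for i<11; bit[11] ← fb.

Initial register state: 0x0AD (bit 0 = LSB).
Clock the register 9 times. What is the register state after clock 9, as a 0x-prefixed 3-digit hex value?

reg_0 = 0x0AD
clock 1: out=1, reg = 0x856
clock 2: out=0, reg = 0x42B
clock 3: out=1, reg = 0x215
clock 4: out=1, reg = 0x90A
clock 5: out=0, reg = 0x485
clock 6: out=1, reg = 0xA42
clock 7: out=0, reg = 0x521
clock 8: out=1, reg = 0x290
clock 9: out=0, reg = 0x148

0x148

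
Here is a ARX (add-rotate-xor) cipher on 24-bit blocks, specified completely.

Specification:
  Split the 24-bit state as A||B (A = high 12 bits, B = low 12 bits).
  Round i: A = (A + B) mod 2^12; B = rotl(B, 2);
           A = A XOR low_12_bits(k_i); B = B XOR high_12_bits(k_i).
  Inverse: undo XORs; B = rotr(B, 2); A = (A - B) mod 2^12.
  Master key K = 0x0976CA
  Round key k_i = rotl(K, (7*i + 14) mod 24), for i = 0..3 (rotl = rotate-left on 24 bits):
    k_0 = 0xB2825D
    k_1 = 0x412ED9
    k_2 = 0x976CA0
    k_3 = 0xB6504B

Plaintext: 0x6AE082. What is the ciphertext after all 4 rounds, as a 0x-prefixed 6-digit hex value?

s_0 = plaintext = 0x6AE082
s_1 = Round(s_0, k_0) = 0x56D920
s_2 = Round(s_1, k_1) = 0x054090
s_3 = Round(s_2, k_2) = 0xC44B36
s_4 = Round(s_3, k_3) = 0x7317BF

0x7317BF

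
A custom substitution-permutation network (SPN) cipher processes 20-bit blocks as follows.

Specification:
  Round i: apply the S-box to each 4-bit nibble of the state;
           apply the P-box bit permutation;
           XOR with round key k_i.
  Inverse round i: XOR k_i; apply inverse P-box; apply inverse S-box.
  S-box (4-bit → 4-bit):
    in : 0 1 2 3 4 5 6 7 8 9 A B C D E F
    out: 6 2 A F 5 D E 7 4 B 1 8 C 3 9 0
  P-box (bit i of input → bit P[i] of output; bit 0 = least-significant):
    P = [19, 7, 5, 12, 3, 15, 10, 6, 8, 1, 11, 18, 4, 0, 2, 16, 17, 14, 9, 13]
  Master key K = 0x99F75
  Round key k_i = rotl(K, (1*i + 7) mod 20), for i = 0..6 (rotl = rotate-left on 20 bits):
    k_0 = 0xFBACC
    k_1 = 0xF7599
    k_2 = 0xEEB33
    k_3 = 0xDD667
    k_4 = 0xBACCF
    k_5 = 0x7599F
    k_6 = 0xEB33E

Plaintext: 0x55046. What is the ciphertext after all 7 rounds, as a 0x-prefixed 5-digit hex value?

0xC18DB

s_0 = plaintext = 0x55046
s_1 = Round(s_0, k_0) = 0xC8472
s_2 = Round(s_1, k_1) = 0xFCA15
s_3 = Round(s_2, k_2) = 0x77A17
s_4 = Round(s_3, k_3) = 0x715D2
s_5 = Round(s_4, k_4) = 0xD7746
s_6 = Round(s_5, k_5) = 0x50420
s_7 = Round(s_6, k_6) = 0xC18DB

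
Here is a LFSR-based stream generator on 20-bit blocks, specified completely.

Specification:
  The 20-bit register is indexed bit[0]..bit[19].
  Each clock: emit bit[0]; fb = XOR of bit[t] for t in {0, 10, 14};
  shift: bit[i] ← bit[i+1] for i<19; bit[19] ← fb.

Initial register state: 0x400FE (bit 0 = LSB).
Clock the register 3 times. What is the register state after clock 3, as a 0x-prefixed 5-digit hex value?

reg_0 = 0x400FE
clock 1: out=0, reg = 0x2007F
clock 2: out=1, reg = 0x9003F
clock 3: out=1, reg = 0xC801F

0xC801F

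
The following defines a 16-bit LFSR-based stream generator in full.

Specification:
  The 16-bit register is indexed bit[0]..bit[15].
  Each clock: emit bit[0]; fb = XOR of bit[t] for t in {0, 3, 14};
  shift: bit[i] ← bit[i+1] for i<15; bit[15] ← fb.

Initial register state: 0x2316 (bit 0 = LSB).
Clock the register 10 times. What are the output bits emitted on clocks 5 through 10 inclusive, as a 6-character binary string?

100011

reg_0 = 0x2316
clock 1: out=0, reg = 0x118B
clock 2: out=1, reg = 0x08C5
clock 3: out=1, reg = 0x8462
clock 4: out=0, reg = 0x4231
clock 5: out=1, reg = 0x2118
clock 6: out=0, reg = 0x908C
clock 7: out=0, reg = 0xC846
clock 8: out=0, reg = 0xE423
clock 9: out=1, reg = 0x7211
clock 10: out=1, reg = 0x3908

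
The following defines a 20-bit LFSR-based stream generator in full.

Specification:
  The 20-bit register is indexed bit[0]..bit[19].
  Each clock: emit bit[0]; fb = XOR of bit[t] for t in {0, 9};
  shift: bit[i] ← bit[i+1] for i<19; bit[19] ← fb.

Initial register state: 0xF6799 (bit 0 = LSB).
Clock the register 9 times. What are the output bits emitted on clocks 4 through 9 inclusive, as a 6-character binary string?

reg_0 = 0xF6799
clock 1: out=1, reg = 0x7B3CC
clock 2: out=0, reg = 0xBD9E6
clock 3: out=0, reg = 0x5ECF3
clock 4: out=1, reg = 0xAF679
clock 5: out=1, reg = 0x57B3C
clock 6: out=0, reg = 0xABD9E
clock 7: out=0, reg = 0x55ECF
clock 8: out=1, reg = 0x2AF67
clock 9: out=1, reg = 0x157B3

110011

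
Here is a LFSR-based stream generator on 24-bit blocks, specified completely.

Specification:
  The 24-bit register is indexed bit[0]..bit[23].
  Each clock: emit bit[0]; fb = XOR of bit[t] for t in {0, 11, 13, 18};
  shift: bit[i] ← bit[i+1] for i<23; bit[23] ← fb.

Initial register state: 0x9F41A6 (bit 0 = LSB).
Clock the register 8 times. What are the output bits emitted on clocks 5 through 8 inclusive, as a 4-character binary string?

0101

reg_0 = 0x9F41A6
clock 1: out=0, reg = 0xCFA0D3
clock 2: out=1, reg = 0xE7D069
clock 3: out=1, reg = 0x73E834
clock 4: out=0, reg = 0x39F41A
clock 5: out=0, reg = 0x9CFA0D
clock 6: out=1, reg = 0x4E7D06
clock 7: out=0, reg = 0xA73E83
clock 8: out=1, reg = 0x539F41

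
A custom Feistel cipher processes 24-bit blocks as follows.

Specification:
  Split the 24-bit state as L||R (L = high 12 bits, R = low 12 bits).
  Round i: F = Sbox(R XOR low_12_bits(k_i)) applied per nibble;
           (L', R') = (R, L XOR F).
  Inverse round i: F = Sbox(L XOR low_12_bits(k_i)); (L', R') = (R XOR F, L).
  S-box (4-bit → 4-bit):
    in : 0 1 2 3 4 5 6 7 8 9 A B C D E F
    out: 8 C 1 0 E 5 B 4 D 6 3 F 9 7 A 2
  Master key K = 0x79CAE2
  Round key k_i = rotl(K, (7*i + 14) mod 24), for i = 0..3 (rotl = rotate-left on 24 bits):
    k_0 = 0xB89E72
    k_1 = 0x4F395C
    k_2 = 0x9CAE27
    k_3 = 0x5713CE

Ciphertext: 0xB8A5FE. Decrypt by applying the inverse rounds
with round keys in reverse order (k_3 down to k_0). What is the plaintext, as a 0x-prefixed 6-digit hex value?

s_0 = ciphertext = 0xB8A5FE
s_1 = InvRound(s_0, k_3) = 0x810B8A
s_2 = InvRound(s_1, k_2) = 0x08E810
s_3 = InvRound(s_2, k_1) = 0xE6108E
s_4 = InvRound(s_3, k_0) = 0x84EE61

0x84EE61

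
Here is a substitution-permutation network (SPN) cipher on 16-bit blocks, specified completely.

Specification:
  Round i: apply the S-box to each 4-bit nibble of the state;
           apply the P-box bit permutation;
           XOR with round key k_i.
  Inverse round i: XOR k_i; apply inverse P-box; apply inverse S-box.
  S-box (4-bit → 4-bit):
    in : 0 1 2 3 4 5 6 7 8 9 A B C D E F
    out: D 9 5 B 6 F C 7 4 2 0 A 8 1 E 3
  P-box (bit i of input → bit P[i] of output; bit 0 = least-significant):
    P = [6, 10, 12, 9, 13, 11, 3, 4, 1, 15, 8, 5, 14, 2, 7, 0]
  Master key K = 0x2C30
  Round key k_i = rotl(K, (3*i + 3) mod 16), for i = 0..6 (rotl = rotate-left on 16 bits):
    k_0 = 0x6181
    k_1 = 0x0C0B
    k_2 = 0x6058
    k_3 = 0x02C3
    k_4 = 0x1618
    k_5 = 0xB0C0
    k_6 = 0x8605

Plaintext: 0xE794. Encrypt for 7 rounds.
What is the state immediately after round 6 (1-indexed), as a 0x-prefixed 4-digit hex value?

s_0 = plaintext = 0xE794
s_1 = Round(s_0, k_0) = 0xFC06
s_2 = Round(s_1, k_1) = 0x7E37
s_3 = Round(s_2, k_2) = 0x9DAC
s_4 = Round(s_3, k_3) = 0x00C5
s_5 = Round(s_4, k_4) = 0x41EB
s_6 = Round(s_5, k_5) = 0xBE7E
s_7 = Round(s_6, k_6) = 0x3928

0xBE7E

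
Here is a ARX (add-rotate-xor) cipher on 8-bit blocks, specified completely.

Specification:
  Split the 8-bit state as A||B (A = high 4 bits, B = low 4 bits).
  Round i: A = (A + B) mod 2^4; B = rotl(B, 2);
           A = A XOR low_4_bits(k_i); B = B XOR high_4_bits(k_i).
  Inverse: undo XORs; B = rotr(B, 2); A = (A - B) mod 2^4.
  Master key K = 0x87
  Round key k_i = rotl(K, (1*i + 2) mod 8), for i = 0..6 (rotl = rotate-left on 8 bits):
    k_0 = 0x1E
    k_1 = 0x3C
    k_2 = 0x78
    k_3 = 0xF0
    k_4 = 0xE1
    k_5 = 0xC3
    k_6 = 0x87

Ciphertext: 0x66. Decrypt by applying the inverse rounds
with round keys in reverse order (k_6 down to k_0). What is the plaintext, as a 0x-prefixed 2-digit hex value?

0x59

s_0 = ciphertext = 0x66
s_1 = InvRound(s_0, k_6) = 0x6B
s_2 = InvRound(s_1, k_5) = 0x8D
s_3 = InvRound(s_2, k_4) = 0xDC
s_4 = InvRound(s_3, k_3) = 0x1C
s_5 = InvRound(s_4, k_2) = 0xBE
s_6 = InvRound(s_5, k_1) = 0x07
s_7 = InvRound(s_6, k_0) = 0x59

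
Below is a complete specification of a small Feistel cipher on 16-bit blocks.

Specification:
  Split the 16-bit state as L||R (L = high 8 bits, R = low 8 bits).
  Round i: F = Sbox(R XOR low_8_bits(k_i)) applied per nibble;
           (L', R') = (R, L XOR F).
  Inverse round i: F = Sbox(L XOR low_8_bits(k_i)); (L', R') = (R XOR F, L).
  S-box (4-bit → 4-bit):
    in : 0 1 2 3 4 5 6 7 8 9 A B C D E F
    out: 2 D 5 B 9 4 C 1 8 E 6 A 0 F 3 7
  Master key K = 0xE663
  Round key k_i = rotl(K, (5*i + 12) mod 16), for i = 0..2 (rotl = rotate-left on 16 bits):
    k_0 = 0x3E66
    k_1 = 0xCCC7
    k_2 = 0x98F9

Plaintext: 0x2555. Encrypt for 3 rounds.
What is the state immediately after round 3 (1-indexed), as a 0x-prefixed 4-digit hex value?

0x1BAB

s_0 = plaintext = 0x2555
s_1 = Round(s_0, k_0) = 0x559E
s_2 = Round(s_1, k_1) = 0x9E1B
s_3 = Round(s_2, k_2) = 0x1BAB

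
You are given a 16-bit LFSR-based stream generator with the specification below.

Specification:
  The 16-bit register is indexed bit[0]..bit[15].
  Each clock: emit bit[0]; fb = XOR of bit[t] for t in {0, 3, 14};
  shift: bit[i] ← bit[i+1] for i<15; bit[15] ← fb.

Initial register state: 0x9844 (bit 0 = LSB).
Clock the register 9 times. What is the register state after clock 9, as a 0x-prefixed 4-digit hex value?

reg_0 = 0x9844
clock 1: out=0, reg = 0x4C22
clock 2: out=0, reg = 0xA611
clock 3: out=1, reg = 0xD308
clock 4: out=0, reg = 0x6984
clock 5: out=0, reg = 0xB4C2
clock 6: out=0, reg = 0x5A61
clock 7: out=1, reg = 0x2D30
clock 8: out=0, reg = 0x1698
clock 9: out=0, reg = 0x8B4C

0x8B4C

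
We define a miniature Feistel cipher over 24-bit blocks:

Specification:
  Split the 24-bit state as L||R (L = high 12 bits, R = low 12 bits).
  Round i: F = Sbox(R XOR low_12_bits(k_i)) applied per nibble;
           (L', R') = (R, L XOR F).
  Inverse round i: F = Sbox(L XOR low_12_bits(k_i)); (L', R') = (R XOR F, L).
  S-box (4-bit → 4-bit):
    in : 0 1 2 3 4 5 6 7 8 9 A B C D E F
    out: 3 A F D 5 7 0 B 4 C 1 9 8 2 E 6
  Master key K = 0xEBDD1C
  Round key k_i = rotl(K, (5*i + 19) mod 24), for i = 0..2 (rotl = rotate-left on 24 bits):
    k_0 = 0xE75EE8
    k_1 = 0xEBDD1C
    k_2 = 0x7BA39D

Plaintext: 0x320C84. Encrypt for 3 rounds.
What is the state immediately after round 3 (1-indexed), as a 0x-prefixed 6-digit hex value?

0x651BA0

s_0 = plaintext = 0x320C84
s_1 = Round(s_0, k_0) = 0xC84C28
s_2 = Round(s_1, k_1) = 0xC28651
s_3 = Round(s_2, k_2) = 0x651BA0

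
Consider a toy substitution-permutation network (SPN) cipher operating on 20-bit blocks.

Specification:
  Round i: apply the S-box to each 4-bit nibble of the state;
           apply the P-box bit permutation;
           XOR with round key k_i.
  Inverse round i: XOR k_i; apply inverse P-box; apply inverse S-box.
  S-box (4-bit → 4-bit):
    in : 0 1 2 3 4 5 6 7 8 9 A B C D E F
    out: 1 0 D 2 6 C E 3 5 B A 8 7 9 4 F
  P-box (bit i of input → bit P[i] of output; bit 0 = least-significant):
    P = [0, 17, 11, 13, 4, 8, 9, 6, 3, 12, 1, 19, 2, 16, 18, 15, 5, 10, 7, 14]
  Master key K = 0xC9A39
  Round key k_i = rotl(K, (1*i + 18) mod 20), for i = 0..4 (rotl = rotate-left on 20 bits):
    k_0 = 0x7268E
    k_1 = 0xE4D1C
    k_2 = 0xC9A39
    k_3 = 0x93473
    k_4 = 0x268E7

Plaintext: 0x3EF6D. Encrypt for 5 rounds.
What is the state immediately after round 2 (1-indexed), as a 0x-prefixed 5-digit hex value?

s_0 = plaintext = 0x3EF6D
s_1 = Round(s_0, k_0) = 0xB11C5
s_2 = Round(s_1, k_1) = 0xE260C
s_3 = Round(s_2, k_2) = 0x202AE
s_4 = Round(s_3, k_3) = 0x17D9D
s_5 = Round(s_4, k_4) = 0xB49BA

0xE260C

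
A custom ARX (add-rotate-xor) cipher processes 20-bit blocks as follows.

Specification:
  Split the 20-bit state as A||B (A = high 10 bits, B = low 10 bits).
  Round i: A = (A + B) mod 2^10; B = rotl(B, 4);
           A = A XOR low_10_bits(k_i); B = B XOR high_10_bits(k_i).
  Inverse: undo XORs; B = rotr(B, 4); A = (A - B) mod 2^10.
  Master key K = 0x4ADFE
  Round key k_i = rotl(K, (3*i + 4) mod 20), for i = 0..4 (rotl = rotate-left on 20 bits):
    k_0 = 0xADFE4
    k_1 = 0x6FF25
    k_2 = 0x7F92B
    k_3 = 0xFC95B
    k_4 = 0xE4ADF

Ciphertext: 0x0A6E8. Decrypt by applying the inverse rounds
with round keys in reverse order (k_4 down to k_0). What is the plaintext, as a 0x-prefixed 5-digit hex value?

s_0 = ciphertext = 0x0A6E8
s_1 = InvRound(s_0, k_4) = 0x17E97
s_2 = InvRound(s_1, k_3) = 0xEB956
s_3 = InvRound(s_2, k_2) = 0x1EE0A
s_4 = InvRound(s_3, k_1) = 0x78D7B
s_5 = InvRound(s_4, k_0) = 0xB2F3C

0xB2F3C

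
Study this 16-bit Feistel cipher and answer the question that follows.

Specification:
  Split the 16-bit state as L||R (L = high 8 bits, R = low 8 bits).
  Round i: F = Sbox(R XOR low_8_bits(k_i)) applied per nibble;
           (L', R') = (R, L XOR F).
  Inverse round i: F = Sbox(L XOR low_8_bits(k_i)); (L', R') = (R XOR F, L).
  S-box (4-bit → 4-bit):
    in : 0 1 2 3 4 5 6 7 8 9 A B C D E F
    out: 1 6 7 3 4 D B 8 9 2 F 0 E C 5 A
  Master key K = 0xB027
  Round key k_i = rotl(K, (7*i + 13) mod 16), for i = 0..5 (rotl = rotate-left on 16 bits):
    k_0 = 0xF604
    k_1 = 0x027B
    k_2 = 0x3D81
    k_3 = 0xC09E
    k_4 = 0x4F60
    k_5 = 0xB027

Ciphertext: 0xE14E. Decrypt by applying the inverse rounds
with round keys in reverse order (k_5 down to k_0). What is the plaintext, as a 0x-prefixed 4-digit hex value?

0x2836

s_0 = ciphertext = 0xE14E
s_1 = InvRound(s_0, k_5) = 0xA5E1
s_2 = InvRound(s_1, k_4) = 0x0CA5
s_3 = InvRound(s_2, k_3) = 0x820C
s_4 = InvRound(s_3, k_2) = 0x1F82
s_5 = InvRound(s_4, k_1) = 0x361F
s_6 = InvRound(s_5, k_0) = 0x2836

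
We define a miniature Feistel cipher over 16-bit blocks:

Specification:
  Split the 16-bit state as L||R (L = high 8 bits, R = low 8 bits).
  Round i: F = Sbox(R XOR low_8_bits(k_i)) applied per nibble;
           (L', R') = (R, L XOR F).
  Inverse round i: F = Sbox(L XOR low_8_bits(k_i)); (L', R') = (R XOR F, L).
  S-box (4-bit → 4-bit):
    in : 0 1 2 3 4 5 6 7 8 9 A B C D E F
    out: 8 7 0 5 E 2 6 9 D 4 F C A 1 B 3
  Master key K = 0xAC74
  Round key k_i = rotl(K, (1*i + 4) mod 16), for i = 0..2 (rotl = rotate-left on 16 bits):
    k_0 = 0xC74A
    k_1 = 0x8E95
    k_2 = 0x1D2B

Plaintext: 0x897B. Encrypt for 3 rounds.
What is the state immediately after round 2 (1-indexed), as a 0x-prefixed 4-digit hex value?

s_0 = plaintext = 0x897B
s_1 = Round(s_0, k_0) = 0x7BDE
s_2 = Round(s_1, k_1) = 0xDE97
s_3 = Round(s_2, k_2) = 0x9714

0xDE97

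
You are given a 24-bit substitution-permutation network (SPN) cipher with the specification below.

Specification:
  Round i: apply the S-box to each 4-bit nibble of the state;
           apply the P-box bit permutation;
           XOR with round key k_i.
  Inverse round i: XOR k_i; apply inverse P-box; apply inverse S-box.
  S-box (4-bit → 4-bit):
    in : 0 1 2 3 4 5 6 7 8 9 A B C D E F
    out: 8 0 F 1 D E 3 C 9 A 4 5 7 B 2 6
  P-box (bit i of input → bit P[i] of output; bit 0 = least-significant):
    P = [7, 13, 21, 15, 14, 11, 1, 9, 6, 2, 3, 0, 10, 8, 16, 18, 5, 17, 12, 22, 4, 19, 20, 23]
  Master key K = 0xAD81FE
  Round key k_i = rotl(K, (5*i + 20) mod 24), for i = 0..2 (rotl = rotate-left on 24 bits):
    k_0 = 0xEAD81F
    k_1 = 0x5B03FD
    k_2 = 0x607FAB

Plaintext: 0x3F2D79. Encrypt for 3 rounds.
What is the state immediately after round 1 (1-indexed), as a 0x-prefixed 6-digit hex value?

0xED6F48

s_0 = plaintext = 0x3F2D79
s_1 = Round(s_0, k_0) = 0xED6F48
s_2 = Round(s_1, k_1) = 0x11C453
s_3 = Round(s_2, k_2) = 0x617060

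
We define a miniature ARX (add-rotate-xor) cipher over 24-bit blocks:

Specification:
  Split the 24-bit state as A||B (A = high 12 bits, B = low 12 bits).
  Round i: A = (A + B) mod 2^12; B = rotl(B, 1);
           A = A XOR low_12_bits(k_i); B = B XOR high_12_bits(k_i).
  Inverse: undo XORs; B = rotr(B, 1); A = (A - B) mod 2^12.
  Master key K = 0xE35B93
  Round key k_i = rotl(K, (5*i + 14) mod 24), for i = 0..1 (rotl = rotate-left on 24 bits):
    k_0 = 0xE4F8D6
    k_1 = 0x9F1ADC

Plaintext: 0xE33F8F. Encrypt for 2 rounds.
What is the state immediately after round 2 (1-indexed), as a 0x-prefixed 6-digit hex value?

s_0 = plaintext = 0xE33F8F
s_1 = Round(s_0, k_0) = 0x514150
s_2 = Round(s_1, k_1) = 0xCB8B51

0xCB8B51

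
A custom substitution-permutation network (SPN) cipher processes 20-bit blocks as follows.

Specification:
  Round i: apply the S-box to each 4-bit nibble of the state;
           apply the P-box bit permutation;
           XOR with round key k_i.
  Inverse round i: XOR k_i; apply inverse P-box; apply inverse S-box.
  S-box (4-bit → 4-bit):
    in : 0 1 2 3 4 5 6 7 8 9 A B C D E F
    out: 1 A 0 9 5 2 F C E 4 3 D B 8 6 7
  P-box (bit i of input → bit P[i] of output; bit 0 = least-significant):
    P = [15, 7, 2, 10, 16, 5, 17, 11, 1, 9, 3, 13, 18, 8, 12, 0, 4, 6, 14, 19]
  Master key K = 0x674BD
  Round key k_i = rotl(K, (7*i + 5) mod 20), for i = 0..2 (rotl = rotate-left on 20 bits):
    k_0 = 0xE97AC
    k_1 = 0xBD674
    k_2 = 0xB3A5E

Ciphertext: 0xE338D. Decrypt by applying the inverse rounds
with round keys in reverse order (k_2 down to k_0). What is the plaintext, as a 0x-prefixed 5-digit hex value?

s_0 = ciphertext = 0xE338D
s_1 = InvRound(s_0, k_2) = 0xAC035
s_2 = InvRound(s_1, k_1) = 0x5750D
s_3 = InvRound(s_2, k_0) = 0x7D1FA

0x7D1FA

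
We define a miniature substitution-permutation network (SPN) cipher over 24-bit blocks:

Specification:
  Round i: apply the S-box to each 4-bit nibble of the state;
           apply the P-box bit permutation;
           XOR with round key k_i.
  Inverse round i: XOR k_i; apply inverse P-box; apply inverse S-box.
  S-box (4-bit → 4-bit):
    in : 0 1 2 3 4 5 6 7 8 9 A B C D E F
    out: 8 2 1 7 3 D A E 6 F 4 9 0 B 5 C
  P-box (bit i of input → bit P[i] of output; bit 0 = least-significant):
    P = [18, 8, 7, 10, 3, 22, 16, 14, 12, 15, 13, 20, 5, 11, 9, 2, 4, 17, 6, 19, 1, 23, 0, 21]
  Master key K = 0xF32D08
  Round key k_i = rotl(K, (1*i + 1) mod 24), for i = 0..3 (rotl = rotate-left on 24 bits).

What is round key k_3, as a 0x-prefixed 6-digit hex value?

0x32D08F

K = 0xF32D08
k_0 = rotl(K, (1*0+1) mod 24) = rotl(K, 1) = 0xE65A11
k_1 = rotl(K, (1*1+1) mod 24) = rotl(K, 2) = 0xCCB423
k_2 = rotl(K, (1*2+1) mod 24) = rotl(K, 3) = 0x996847
k_3 = rotl(K, (1*3+1) mod 24) = rotl(K, 4) = 0x32D08F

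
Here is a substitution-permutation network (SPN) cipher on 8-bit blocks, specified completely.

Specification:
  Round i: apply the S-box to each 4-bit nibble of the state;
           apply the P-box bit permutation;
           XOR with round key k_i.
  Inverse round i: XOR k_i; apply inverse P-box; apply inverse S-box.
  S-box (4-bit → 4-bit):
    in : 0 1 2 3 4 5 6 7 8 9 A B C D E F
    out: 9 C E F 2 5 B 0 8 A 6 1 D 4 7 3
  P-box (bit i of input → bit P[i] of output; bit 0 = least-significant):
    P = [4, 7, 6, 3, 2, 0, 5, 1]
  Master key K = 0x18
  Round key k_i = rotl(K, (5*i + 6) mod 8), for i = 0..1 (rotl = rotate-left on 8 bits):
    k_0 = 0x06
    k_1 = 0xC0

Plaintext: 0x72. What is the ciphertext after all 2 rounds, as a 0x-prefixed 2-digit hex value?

0x36

s_0 = plaintext = 0x72
s_1 = Round(s_0, k_0) = 0xCE
s_2 = Round(s_1, k_1) = 0x36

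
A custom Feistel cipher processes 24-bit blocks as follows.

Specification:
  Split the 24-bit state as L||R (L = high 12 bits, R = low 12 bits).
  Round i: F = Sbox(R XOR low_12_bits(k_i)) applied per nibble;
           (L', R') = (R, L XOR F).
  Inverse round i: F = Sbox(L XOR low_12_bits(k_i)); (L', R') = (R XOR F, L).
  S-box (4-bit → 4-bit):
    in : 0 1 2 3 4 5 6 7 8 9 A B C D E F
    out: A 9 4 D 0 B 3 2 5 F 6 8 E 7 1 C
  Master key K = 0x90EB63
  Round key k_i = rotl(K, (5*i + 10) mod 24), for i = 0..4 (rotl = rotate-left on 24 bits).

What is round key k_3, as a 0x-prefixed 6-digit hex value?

0x21D6C7

K = 0x90EB63
k_0 = rotl(K, (5*0+10) mod 24) = rotl(K, 10) = 0xAD8E43
k_1 = rotl(K, (5*1+10) mod 24) = rotl(K, 15) = 0xB1C875
k_2 = rotl(K, (5*2+10) mod 24) = rotl(K, 20) = 0x390EB6
k_3 = rotl(K, (5*3+10) mod 24) = rotl(K, 1) = 0x21D6C7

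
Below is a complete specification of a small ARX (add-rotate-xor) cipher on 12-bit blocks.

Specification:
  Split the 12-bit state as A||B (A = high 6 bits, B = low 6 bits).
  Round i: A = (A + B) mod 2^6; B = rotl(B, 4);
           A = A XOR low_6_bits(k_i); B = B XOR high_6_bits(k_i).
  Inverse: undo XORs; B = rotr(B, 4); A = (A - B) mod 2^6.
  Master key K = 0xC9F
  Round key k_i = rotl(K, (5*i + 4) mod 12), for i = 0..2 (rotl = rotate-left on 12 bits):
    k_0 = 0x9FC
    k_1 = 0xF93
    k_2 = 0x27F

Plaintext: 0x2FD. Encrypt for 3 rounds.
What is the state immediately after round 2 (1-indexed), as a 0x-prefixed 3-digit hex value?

0xFF0

s_0 = plaintext = 0x2FD
s_1 = Round(s_0, k_0) = 0xD38
s_2 = Round(s_1, k_1) = 0xFF0
s_3 = Round(s_2, k_2) = 0x405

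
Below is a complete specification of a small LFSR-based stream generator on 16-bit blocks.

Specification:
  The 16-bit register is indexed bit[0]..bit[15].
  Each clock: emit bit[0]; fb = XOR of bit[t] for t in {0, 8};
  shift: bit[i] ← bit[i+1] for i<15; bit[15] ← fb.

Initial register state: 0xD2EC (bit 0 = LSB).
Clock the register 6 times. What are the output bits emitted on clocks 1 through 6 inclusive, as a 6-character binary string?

reg_0 = 0xD2EC
clock 1: out=0, reg = 0x6976
clock 2: out=0, reg = 0xB4BB
clock 3: out=1, reg = 0xDA5D
clock 4: out=1, reg = 0xED2E
clock 5: out=0, reg = 0xF697
clock 6: out=1, reg = 0xFB4B

001101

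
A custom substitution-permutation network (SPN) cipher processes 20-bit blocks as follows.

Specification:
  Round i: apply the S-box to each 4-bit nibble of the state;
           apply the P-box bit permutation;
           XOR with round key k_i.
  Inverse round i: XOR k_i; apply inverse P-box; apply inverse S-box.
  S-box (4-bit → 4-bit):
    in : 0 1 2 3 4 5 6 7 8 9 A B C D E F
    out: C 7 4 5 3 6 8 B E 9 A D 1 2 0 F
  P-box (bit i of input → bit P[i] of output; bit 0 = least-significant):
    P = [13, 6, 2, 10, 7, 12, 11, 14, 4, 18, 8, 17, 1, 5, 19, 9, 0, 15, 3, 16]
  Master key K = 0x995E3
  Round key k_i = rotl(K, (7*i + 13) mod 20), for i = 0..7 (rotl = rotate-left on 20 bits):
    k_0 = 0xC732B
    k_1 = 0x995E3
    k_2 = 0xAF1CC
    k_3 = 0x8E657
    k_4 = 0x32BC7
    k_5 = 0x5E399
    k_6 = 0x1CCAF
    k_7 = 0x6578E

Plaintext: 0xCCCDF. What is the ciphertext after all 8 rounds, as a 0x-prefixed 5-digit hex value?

s_0 = plaintext = 0xCCCDF
s_1 = Round(s_0, k_0) = 0xC477C
s_2 = Round(s_1, k_1) = 0xFE550
s_3 = Round(s_2, k_2) = 0xF6CC1
s_4 = Round(s_3, k_3) = 0x9448A
s_5 = Round(s_4, k_4) = 0x677B4
s_6 = Round(s_5, k_5) = 0x2896B
s_7 = Round(s_6, k_6) = 0xBAA93
s_8 = Round(s_7, k_7) = 0x13523

0x13523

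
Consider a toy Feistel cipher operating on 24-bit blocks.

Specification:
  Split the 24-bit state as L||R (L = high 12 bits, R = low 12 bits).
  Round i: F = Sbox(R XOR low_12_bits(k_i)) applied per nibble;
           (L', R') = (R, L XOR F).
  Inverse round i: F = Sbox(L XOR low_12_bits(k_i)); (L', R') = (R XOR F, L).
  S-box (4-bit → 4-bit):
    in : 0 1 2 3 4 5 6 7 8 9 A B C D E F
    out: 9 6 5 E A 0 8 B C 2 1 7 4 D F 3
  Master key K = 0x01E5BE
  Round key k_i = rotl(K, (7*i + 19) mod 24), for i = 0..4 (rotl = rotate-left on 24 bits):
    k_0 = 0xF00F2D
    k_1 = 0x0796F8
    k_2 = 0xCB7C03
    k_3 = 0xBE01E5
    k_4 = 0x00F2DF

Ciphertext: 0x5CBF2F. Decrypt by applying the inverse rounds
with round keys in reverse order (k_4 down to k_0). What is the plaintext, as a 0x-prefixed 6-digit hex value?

0x82FC55

s_0 = ciphertext = 0x5CBF2F
s_1 = InvRound(s_0, k_4) = 0x4455CB
s_2 = InvRound(s_1, k_3) = 0x5D2445
s_3 = InvRound(s_2, k_2) = 0x6935D2
s_4 = InvRound(s_3, k_1) = 0xC55693
s_5 = InvRound(s_4, k_0) = 0x82FC55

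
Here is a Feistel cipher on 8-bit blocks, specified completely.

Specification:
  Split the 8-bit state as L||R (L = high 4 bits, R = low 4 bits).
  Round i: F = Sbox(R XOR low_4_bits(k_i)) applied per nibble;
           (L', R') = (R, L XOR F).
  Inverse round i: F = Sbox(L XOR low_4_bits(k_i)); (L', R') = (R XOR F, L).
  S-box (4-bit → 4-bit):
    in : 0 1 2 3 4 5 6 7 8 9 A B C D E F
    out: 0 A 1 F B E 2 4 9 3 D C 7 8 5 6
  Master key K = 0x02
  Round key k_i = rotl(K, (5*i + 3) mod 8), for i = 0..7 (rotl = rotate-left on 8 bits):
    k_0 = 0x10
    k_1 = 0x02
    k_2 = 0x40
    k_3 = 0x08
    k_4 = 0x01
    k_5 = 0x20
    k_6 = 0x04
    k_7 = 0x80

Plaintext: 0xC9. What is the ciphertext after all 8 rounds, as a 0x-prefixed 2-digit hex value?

0x14

s_0 = plaintext = 0xC9
s_1 = Round(s_0, k_0) = 0x9F
s_2 = Round(s_1, k_1) = 0xF1
s_3 = Round(s_2, k_2) = 0x15
s_4 = Round(s_3, k_3) = 0x59
s_5 = Round(s_4, k_4) = 0x9C
s_6 = Round(s_5, k_5) = 0xCE
s_7 = Round(s_6, k_6) = 0xE1
s_8 = Round(s_7, k_7) = 0x14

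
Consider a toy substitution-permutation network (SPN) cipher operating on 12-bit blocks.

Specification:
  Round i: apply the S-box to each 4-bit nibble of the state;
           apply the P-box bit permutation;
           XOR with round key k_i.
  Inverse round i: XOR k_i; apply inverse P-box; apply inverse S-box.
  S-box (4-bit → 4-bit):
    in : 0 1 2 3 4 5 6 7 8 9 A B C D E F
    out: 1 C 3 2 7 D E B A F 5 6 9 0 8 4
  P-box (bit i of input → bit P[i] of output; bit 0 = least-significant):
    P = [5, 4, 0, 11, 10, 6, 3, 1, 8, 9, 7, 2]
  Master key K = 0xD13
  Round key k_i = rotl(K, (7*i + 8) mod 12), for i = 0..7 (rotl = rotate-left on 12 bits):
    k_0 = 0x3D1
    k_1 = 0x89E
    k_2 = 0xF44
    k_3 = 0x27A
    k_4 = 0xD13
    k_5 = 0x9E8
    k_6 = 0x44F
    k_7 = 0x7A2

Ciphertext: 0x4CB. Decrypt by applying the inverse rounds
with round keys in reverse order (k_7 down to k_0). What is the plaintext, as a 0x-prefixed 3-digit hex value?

0x351

s_0 = ciphertext = 0x4CB
s_1 = InvRound(s_0, k_7) = 0x2BA
s_2 = InvRound(s_1, k_6) = 0x624
s_3 = InvRound(s_2, k_5) = 0x94E
s_4 = InvRound(s_3, k_4) = 0xE4B
s_5 = InvRound(s_4, k_3) = 0xD09
s_6 = InvRound(s_5, k_2) = 0x8BF
s_7 = InvRound(s_6, k_1) = 0xDDA
s_8 = InvRound(s_7, k_0) = 0x351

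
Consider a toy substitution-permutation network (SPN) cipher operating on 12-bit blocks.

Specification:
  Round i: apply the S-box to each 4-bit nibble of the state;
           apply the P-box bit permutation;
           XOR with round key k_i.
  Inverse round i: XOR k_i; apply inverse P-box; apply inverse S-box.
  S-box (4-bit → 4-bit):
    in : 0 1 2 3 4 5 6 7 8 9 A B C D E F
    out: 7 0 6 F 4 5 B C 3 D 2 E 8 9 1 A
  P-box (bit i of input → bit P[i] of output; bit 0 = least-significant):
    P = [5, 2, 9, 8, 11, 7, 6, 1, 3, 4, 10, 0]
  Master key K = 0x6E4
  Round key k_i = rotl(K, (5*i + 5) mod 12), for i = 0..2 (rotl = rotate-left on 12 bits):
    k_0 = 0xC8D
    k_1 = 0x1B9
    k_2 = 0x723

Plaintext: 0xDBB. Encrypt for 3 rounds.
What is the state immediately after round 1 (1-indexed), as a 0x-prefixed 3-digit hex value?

0xF42

s_0 = plaintext = 0xDBB
s_1 = Round(s_0, k_0) = 0xF42
s_2 = Round(s_1, k_1) = 0x3EC
s_3 = Round(s_2, k_2) = 0xA3A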